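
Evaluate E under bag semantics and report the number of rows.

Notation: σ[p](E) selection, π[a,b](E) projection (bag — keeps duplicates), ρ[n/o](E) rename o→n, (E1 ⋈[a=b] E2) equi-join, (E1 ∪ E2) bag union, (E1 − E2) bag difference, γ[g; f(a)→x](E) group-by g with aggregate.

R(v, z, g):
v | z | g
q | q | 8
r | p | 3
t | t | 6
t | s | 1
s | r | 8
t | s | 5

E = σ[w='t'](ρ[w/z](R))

Row counts bottom-up:
  R → 6
  ρ[w/z](R) → 6
  σ[w='t'](ρ[w/z](R)) → 1

|E| = 1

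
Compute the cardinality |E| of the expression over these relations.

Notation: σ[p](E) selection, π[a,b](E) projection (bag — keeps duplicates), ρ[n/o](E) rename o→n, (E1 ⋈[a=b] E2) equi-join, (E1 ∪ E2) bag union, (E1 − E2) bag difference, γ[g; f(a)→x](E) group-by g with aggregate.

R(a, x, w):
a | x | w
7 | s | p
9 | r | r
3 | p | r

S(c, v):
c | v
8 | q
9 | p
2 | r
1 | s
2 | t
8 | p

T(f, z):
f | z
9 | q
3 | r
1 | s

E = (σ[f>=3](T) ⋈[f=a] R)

Row counts bottom-up:
  T → 3
  σ[f>=3](T) → 2
  R → 3
  (σ[f>=3](T) ⋈[f=a] R) → 2

|E| = 2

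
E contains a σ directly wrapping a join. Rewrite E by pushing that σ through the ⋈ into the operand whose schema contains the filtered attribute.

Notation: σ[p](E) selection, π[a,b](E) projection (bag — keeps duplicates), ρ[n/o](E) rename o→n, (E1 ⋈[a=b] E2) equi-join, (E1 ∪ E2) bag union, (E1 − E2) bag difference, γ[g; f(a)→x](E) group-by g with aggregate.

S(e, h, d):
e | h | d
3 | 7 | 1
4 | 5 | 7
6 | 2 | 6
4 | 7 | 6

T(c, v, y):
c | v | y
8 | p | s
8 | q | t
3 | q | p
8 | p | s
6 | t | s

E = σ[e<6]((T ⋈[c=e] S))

σ filters on e, owned by the right side.
E' = (T ⋈[c=e] σ[e<6](S))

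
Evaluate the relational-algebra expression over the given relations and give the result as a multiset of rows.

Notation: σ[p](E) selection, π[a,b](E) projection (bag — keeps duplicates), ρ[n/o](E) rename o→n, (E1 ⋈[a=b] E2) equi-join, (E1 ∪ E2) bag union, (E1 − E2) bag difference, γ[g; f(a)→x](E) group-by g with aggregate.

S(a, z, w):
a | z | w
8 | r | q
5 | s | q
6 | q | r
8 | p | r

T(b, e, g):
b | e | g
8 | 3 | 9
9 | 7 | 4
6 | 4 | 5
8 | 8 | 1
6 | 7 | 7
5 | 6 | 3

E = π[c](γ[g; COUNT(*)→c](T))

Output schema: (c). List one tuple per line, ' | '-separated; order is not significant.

Stepwise |·|:
  T → 6
  γ[g; COUNT(*)→c](T) → 6
  π[c](γ[g; COUNT(*)→c](T)) → 6

== RESULT ==
c
1
1
1
1
1
1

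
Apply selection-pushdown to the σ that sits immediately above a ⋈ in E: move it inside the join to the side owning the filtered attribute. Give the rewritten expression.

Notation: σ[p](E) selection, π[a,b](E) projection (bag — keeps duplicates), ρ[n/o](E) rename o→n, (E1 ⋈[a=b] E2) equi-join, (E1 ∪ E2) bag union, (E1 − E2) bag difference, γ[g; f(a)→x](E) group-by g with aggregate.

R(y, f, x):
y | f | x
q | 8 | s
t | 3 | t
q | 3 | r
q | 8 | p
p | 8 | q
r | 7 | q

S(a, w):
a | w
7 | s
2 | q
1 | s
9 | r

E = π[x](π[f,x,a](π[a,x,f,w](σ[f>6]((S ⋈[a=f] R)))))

σ filters on f, owned by the right side.
E' = π[x](π[f,x,a](π[a,x,f,w]((S ⋈[a=f] σ[f>6](R)))))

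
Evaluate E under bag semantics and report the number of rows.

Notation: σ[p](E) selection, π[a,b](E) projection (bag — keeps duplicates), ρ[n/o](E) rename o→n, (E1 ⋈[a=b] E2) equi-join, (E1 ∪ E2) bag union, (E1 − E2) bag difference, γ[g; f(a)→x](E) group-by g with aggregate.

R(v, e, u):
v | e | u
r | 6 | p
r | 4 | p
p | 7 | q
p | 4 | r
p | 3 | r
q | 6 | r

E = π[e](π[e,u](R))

Stepwise |·|:
  R → 6
  π[e,u](R) → 6
  π[e](π[e,u](R)) → 6

|E| = 6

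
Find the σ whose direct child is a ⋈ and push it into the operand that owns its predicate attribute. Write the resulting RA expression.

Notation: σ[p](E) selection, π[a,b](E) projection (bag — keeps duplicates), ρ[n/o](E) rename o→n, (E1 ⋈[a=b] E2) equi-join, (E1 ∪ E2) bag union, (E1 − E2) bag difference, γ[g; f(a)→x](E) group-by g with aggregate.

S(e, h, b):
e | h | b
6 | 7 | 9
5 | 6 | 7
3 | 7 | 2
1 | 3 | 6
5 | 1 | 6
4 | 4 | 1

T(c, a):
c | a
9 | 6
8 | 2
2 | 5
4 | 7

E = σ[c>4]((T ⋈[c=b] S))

σ filters on c, owned by the left side.
E' = (σ[c>4](T) ⋈[c=b] S)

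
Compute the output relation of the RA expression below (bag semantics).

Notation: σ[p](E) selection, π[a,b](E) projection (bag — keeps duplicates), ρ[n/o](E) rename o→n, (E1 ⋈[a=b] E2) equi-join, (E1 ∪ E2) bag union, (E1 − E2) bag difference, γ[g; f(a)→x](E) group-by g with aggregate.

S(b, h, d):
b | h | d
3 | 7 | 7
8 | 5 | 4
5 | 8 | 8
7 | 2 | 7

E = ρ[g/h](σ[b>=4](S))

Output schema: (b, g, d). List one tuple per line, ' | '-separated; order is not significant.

Row counts bottom-up:
  S → 4
  σ[b>=4](S) → 3
  ρ[g/h](σ[b>=4](S)) → 3

== RESULT ==
b | g | d
5 | 8 | 8
7 | 2 | 7
8 | 5 | 4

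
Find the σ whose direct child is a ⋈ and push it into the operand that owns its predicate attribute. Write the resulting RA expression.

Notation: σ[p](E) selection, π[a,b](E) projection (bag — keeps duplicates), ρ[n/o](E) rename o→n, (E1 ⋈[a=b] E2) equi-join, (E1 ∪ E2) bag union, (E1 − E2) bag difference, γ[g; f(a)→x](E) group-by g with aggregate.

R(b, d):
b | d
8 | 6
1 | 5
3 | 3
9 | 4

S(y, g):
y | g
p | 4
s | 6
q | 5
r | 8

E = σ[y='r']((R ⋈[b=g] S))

σ filters on y, owned by the right side.
E' = (R ⋈[b=g] σ[y='r'](S))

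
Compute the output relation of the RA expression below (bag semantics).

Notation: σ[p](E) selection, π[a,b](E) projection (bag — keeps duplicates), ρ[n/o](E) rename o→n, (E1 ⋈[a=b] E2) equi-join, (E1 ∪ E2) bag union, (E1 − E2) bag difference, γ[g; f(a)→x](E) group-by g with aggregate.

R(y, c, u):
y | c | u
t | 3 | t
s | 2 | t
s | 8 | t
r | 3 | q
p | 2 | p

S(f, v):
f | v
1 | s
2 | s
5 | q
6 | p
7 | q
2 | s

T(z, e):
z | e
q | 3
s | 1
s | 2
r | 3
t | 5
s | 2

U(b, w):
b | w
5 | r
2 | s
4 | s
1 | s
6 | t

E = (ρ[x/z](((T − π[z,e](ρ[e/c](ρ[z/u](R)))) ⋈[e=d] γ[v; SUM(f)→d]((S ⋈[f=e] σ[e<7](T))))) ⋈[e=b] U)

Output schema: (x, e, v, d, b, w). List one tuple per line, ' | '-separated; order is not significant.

Stepwise |·|:
  T → 6
  R → 5
  ρ[z/u](R) → 5
  ρ[e/c](ρ[z/u](R)) → 5
  π[z,e](ρ[e/c](ρ[z/u](R))) → 5
  (T − π[z,e](ρ[e/c](ρ[z/u](R)))) → 5
  S → 6
  T → 6
  σ[e<7](T) → 6
  (S ⋈[f=e] σ[e<7](T)) → 6
  γ[v; SUM(f)→d]((S ⋈[f=e] σ[e<7](T))) → 2
  ((T − π[z,e](ρ[e/c](ρ[z/u](R)))) ⋈[e=d] γ[v; SUM(f)→d]((S ⋈[f=e] σ[e<7](T)))) → 1
  ρ[x/z](((T − π[z,e](ρ[e/c](ρ[z/u](R)))) ⋈[e=d] γ[v; SUM(f)→d]((S ⋈[f=e] σ[e<7](T))))) → 1
  U → 5
  (ρ[x/z](((T − π[z,e](ρ[e/c](ρ[z/u](R)))) ⋈[e=d] γ[v; SUM(f)→d]((S ⋈[f=e] σ[e<7](T))))) ⋈[e=b] U) → 1

== RESULT ==
x | e | v | d | b | w
t | 5 | q | 5 | 5 | r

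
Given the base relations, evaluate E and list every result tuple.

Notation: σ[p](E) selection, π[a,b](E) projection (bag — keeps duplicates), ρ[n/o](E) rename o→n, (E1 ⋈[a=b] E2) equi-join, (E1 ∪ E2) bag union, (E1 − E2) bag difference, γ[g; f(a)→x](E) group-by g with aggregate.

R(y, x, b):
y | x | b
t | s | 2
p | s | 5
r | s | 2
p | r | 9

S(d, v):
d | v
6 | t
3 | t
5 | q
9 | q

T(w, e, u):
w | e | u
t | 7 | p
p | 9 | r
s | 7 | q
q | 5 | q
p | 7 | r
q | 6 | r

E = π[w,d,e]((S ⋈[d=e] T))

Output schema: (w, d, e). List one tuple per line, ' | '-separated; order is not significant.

Per-node cardinality:
  S → 4
  T → 6
  (S ⋈[d=e] T) → 3
  π[w,d,e]((S ⋈[d=e] T)) → 3

== RESULT ==
w | d | e
p | 9 | 9
q | 5 | 5
q | 6 | 6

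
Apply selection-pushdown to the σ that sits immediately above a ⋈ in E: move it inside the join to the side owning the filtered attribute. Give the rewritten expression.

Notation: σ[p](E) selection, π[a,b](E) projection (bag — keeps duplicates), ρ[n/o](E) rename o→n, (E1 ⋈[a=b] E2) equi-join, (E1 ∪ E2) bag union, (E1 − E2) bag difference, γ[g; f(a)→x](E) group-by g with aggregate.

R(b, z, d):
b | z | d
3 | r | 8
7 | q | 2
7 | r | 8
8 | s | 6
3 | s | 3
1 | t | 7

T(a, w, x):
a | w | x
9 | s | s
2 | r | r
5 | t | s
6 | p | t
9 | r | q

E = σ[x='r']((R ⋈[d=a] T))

σ filters on x, owned by the right side.
E' = (R ⋈[d=a] σ[x='r'](T))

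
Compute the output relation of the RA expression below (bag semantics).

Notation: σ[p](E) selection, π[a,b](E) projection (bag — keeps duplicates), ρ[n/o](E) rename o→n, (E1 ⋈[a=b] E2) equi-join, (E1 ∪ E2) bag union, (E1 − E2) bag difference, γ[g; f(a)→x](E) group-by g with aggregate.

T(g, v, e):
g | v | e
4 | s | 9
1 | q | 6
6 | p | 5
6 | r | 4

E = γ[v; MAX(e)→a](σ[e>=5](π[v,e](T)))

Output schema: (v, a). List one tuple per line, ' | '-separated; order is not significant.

Row counts bottom-up:
  T → 4
  π[v,e](T) → 4
  σ[e>=5](π[v,e](T)) → 3
  γ[v; MAX(e)→a](σ[e>=5](π[v,e](T))) → 3

== RESULT ==
v | a
p | 5
q | 6
s | 9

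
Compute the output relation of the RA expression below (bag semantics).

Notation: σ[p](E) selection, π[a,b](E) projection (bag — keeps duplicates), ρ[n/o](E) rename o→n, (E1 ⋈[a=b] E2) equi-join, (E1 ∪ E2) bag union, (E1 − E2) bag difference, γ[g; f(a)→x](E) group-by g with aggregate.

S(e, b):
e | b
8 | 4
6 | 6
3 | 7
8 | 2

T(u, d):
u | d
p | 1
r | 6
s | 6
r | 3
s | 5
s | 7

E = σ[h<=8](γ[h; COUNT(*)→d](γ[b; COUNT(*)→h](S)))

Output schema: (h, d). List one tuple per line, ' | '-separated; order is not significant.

Subexpression sizes:
  S → 4
  γ[b; COUNT(*)→h](S) → 4
  γ[h; COUNT(*)→d](γ[b; COUNT(*)→h](S)) → 1
  σ[h<=8](γ[h; COUNT(*)→d](γ[b; COUNT(*)→h](S))) → 1

== RESULT ==
h | d
1 | 4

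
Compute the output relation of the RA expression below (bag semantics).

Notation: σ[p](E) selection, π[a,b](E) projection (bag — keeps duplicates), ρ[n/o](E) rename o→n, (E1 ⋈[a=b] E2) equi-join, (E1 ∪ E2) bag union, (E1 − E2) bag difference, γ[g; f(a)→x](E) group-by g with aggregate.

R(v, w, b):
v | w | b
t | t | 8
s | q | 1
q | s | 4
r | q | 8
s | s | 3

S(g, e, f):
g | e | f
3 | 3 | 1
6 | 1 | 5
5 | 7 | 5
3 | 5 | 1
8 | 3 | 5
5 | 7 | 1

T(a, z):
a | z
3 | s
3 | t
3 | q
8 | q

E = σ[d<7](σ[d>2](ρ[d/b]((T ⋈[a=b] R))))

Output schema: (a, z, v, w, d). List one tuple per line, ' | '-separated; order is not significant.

Subexpression sizes:
  T → 4
  R → 5
  (T ⋈[a=b] R) → 5
  ρ[d/b]((T ⋈[a=b] R)) → 5
  σ[d>2](ρ[d/b]((T ⋈[a=b] R))) → 5
  σ[d<7](σ[d>2](ρ[d/b]((T ⋈[a=b] R)))) → 3

== RESULT ==
a | z | v | w | d
3 | q | s | s | 3
3 | s | s | s | 3
3 | t | s | s | 3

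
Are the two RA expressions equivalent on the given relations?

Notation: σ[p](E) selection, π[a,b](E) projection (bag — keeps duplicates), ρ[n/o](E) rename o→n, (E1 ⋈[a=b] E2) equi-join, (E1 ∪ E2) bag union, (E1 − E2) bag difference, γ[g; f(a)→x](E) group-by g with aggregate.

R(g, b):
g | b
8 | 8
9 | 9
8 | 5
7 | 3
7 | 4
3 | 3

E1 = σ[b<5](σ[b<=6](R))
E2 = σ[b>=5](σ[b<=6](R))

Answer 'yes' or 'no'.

E1 subexpression sizes:
  R → 6
  σ[b<=6](R) → 4
  σ[b<5](σ[b<=6](R)) → 3
E2 subexpression sizes:
  R → 6
  σ[b<=6](R) → 4
  σ[b>=5](σ[b<=6](R)) → 1

E1 result:
g | b
3 | 3
7 | 3
7 | 4
E2 result:
g | b
8 | 5
Witness: (7, 4) appears 1× in E1 but 0× in E2.

no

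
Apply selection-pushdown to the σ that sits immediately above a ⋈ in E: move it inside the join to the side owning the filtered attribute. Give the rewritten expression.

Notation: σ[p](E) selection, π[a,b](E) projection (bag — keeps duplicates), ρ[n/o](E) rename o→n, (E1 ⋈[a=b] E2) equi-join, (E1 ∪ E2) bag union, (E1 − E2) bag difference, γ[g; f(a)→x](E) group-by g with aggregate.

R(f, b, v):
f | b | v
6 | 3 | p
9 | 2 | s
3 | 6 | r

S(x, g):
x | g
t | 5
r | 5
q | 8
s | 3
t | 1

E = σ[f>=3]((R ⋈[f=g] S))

σ filters on f, owned by the left side.
E' = (σ[f>=3](R) ⋈[f=g] S)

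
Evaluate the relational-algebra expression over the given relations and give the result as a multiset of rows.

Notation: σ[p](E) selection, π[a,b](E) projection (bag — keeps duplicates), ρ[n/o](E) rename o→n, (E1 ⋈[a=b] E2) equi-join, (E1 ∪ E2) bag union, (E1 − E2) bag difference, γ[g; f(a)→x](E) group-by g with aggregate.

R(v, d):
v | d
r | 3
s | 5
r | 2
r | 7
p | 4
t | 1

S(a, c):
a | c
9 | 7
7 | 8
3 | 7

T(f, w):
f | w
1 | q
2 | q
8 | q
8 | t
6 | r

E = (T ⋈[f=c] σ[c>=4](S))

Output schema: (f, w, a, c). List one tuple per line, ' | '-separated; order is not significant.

Subexpression sizes:
  T → 5
  S → 3
  σ[c>=4](S) → 3
  (T ⋈[f=c] σ[c>=4](S)) → 2

== RESULT ==
f | w | a | c
8 | q | 7 | 8
8 | t | 7 | 8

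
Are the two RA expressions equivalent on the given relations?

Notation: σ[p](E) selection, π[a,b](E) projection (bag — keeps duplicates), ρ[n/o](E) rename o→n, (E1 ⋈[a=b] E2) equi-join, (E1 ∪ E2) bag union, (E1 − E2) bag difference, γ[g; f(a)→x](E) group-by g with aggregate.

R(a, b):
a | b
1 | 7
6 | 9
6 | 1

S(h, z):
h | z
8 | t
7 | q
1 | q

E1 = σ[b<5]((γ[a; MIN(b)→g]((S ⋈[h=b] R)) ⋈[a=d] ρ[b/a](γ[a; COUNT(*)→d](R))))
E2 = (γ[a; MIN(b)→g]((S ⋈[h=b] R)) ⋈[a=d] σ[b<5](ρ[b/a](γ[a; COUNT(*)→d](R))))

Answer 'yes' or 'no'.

E1 stepwise |·|:
  S → 3
  R → 3
  (S ⋈[h=b] R) → 2
  γ[a; MIN(b)→g]((S ⋈[h=b] R)) → 2
  R → 3
  γ[a; COUNT(*)→d](R) → 2
  ρ[b/a](γ[a; COUNT(*)→d](R)) → 2
  (γ[a; MIN(b)→g]((S ⋈[h=b] R)) ⋈[a=d] ρ[b/a](γ[a; COUNT(*)→d](R))) → 1
  σ[b<5]((γ[a; MIN(b)→g]((S ⋈[h=b] R)) ⋈[a=d] ρ[b/a](γ[a; COUNT(*)→d](R)))) → 1
E2 stepwise |·|:
  S → 3
  R → 3
  (S ⋈[h=b] R) → 2
  γ[a; MIN(b)→g]((S ⋈[h=b] R)) → 2
  R → 3
  γ[a; COUNT(*)→d](R) → 2
  ρ[b/a](γ[a; COUNT(*)→d](R)) → 2
  σ[b<5](ρ[b/a](γ[a; COUNT(*)→d](R))) → 1
  (γ[a; MIN(b)→g]((S ⋈[h=b] R)) ⋈[a=d] σ[b<5](ρ[b/a](γ[a; COUNT(*)→d](R)))) → 1

E1 and E2 produce the same multiset:
a | g | b | d
1 | 7 | 1 | 1

yes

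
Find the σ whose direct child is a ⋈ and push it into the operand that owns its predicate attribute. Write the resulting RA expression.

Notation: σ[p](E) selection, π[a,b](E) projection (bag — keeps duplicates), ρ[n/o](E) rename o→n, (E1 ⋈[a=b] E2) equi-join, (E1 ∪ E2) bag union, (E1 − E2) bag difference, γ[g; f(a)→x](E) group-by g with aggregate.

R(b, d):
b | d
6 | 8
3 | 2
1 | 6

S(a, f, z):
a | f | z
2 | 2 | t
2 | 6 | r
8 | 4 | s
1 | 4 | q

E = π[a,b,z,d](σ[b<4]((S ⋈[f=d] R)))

σ filters on b, owned by the right side.
E' = π[a,b,z,d]((S ⋈[f=d] σ[b<4](R)))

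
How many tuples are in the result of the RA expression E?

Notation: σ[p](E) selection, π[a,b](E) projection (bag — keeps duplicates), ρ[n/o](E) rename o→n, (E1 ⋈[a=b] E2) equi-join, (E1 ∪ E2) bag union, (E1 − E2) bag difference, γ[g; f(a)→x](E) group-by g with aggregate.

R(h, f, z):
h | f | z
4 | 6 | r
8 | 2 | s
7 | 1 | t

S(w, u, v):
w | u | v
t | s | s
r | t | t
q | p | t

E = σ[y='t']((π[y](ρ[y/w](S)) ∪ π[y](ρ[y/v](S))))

Stepwise |·|:
  S → 3
  ρ[y/w](S) → 3
  π[y](ρ[y/w](S)) → 3
  S → 3
  ρ[y/v](S) → 3
  π[y](ρ[y/v](S)) → 3
  (π[y](ρ[y/w](S)) ∪ π[y](ρ[y/v](S))) → 6
  σ[y='t']((π[y](ρ[y/w](S)) ∪ π[y](ρ[y/v](S)))) → 3

|E| = 3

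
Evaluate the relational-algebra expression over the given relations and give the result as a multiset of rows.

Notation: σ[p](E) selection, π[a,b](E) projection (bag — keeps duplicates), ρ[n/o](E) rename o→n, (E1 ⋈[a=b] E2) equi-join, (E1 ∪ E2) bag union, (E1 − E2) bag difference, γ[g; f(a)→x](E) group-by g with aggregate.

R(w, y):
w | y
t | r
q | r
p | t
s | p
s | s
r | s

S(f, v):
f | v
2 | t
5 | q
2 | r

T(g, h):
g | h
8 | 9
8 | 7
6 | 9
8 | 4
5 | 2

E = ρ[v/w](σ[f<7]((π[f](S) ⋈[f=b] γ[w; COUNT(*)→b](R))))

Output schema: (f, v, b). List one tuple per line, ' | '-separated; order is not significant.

Stepwise |·|:
  S → 3
  π[f](S) → 3
  R → 6
  γ[w; COUNT(*)→b](R) → 5
  (π[f](S) ⋈[f=b] γ[w; COUNT(*)→b](R)) → 2
  σ[f<7]((π[f](S) ⋈[f=b] γ[w; COUNT(*)→b](R))) → 2
  ρ[v/w](σ[f<7]((π[f](S) ⋈[f=b] γ[w; COUNT(*)→b](R)))) → 2

== RESULT ==
f | v | b
2 | s | 2
2 | s | 2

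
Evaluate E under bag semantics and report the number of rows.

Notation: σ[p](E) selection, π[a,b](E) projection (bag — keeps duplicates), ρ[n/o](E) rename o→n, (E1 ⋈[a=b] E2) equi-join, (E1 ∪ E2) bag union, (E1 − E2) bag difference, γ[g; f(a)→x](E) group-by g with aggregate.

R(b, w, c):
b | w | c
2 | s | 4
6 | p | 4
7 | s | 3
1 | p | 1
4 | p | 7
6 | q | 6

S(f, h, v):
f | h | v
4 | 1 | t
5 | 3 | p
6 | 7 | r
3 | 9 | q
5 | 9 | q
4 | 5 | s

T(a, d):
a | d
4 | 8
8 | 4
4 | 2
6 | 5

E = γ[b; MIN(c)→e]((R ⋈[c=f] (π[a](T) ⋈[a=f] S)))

Row counts bottom-up:
  R → 6
  T → 4
  π[a](T) → 4
  S → 6
  (π[a](T) ⋈[a=f] S) → 5
  (R ⋈[c=f] (π[a](T) ⋈[a=f] S)) → 9
  γ[b; MIN(c)→e]((R ⋈[c=f] (π[a](T) ⋈[a=f] S))) → 2

|E| = 2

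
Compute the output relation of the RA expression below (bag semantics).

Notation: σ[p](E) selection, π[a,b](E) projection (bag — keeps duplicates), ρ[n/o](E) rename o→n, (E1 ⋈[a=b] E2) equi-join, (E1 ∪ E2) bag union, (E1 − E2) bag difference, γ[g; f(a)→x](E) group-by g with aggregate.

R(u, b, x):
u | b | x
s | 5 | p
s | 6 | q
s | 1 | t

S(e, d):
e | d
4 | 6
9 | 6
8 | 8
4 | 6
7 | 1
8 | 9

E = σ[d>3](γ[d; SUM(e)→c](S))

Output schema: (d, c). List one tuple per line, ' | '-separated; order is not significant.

Row counts bottom-up:
  S → 6
  γ[d; SUM(e)→c](S) → 4
  σ[d>3](γ[d; SUM(e)→c](S)) → 3

== RESULT ==
d | c
6 | 17
8 | 8
9 | 8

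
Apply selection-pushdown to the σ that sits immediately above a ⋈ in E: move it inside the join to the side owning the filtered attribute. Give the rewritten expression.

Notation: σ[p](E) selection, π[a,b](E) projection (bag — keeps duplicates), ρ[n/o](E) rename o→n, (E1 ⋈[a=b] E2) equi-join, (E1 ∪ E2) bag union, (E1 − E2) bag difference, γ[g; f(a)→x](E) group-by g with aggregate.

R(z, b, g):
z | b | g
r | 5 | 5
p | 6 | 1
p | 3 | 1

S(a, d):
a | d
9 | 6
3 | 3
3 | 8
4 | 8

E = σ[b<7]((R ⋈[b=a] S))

σ filters on b, owned by the left side.
E' = (σ[b<7](R) ⋈[b=a] S)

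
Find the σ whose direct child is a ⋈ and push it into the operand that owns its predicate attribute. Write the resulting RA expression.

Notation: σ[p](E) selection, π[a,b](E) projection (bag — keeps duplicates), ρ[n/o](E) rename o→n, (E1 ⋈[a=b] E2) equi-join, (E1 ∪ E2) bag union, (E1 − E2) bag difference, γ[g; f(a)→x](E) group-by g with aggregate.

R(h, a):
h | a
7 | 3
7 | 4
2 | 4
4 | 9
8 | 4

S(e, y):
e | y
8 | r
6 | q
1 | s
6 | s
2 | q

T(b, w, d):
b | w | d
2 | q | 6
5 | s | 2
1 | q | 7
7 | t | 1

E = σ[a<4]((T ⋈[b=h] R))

σ filters on a, owned by the right side.
E' = (T ⋈[b=h] σ[a<4](R))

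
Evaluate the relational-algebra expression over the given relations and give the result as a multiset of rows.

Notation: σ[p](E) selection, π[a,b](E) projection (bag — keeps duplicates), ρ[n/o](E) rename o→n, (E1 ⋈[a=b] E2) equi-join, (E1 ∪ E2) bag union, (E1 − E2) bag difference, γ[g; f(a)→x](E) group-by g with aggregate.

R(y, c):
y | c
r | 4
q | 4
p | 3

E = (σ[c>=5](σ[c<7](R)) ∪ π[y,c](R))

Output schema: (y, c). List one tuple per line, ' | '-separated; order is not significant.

Stepwise |·|:
  R → 3
  σ[c<7](R) → 3
  σ[c>=5](σ[c<7](R)) → 0
  R → 3
  π[y,c](R) → 3
  (σ[c>=5](σ[c<7](R)) ∪ π[y,c](R)) → 3

== RESULT ==
y | c
p | 3
q | 4
r | 4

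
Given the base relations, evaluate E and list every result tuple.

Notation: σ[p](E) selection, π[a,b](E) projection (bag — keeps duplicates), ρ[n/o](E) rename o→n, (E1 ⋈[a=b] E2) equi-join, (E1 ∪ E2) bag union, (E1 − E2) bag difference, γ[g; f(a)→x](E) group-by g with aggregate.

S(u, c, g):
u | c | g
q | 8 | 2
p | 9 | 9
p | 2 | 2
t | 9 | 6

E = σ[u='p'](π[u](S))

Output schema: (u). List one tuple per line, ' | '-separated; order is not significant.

Stepwise |·|:
  S → 4
  π[u](S) → 4
  σ[u='p'](π[u](S)) → 2

== RESULT ==
u
p
p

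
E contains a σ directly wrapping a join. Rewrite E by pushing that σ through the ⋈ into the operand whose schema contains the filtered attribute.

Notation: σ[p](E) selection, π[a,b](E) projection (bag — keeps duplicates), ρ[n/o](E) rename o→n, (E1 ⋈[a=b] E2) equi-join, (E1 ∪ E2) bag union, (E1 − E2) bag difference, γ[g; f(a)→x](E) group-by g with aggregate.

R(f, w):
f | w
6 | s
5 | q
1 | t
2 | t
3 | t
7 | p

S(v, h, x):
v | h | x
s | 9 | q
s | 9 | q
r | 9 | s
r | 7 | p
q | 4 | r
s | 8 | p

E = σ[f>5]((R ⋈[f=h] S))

σ filters on f, owned by the left side.
E' = (σ[f>5](R) ⋈[f=h] S)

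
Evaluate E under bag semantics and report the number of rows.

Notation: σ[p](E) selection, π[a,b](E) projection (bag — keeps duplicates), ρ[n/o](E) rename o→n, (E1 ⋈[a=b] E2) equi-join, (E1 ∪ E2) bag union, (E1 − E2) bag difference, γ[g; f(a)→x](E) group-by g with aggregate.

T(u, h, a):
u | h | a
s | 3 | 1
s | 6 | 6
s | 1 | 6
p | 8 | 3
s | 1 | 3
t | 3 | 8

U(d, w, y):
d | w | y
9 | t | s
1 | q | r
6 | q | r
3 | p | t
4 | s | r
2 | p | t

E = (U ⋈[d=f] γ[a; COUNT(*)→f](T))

Per-node cardinality:
  U → 6
  T → 6
  γ[a; COUNT(*)→f](T) → 4
  (U ⋈[d=f] γ[a; COUNT(*)→f](T)) → 4

|E| = 4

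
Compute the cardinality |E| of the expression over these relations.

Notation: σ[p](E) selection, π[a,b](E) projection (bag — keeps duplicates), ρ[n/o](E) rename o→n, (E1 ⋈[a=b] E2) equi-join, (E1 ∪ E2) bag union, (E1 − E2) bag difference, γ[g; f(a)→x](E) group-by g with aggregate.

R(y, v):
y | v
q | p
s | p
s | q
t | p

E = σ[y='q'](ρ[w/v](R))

Stepwise |·|:
  R → 4
  ρ[w/v](R) → 4
  σ[y='q'](ρ[w/v](R)) → 1

|E| = 1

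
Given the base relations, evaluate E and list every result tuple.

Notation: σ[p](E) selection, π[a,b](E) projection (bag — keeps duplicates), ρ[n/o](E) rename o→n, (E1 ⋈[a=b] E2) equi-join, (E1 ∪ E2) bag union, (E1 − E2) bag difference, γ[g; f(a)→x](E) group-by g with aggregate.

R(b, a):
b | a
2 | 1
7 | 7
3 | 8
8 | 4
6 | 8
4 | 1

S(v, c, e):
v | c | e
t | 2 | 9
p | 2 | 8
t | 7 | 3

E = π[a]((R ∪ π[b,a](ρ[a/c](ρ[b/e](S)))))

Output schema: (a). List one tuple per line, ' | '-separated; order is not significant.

Stepwise |·|:
  R → 6
  S → 3
  ρ[b/e](S) → 3
  ρ[a/c](ρ[b/e](S)) → 3
  π[b,a](ρ[a/c](ρ[b/e](S))) → 3
  (R ∪ π[b,a](ρ[a/c](ρ[b/e](S)))) → 9
  π[a]((R ∪ π[b,a](ρ[a/c](ρ[b/e](S))))) → 9

== RESULT ==
a
1
1
2
2
4
7
7
8
8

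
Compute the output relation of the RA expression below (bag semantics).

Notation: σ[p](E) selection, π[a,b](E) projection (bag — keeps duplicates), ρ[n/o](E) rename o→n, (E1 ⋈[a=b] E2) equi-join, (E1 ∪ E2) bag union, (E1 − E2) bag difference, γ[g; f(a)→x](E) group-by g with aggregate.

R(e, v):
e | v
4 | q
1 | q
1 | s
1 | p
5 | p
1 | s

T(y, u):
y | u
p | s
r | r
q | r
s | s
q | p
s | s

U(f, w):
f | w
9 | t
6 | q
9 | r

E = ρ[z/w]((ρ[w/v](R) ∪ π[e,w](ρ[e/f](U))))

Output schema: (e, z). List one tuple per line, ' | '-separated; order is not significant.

Row counts bottom-up:
  R → 6
  ρ[w/v](R) → 6
  U → 3
  ρ[e/f](U) → 3
  π[e,w](ρ[e/f](U)) → 3
  (ρ[w/v](R) ∪ π[e,w](ρ[e/f](U))) → 9
  ρ[z/w]((ρ[w/v](R) ∪ π[e,w](ρ[e/f](U)))) → 9

== RESULT ==
e | z
1 | p
1 | q
1 | s
1 | s
4 | q
5 | p
6 | q
9 | r
9 | t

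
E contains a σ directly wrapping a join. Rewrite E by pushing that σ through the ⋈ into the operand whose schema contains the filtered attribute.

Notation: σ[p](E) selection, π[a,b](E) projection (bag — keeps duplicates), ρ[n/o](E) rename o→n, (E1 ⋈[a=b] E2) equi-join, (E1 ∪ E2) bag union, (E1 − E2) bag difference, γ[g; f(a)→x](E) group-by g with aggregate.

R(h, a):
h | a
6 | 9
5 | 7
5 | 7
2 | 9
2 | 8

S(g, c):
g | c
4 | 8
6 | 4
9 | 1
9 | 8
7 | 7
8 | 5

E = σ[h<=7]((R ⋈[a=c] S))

σ filters on h, owned by the left side.
E' = (σ[h<=7](R) ⋈[a=c] S)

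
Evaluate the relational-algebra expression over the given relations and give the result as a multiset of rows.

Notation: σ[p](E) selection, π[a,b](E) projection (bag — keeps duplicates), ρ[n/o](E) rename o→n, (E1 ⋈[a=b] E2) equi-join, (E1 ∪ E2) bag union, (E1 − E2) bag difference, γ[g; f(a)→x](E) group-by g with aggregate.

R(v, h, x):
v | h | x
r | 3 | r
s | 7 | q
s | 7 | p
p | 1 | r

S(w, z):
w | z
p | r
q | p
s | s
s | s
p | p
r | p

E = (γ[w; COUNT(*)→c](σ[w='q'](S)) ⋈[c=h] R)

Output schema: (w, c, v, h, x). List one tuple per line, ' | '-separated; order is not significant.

Stepwise |·|:
  S → 6
  σ[w='q'](S) → 1
  γ[w; COUNT(*)→c](σ[w='q'](S)) → 1
  R → 4
  (γ[w; COUNT(*)→c](σ[w='q'](S)) ⋈[c=h] R) → 1

== RESULT ==
w | c | v | h | x
q | 1 | p | 1 | r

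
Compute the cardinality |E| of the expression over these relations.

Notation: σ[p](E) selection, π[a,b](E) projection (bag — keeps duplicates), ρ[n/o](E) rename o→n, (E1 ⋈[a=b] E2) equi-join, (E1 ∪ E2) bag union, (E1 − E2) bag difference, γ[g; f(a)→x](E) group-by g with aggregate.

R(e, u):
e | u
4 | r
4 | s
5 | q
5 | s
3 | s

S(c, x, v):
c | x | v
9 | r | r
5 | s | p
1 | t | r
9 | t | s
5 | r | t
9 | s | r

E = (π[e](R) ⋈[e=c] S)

Row counts bottom-up:
  R → 5
  π[e](R) → 5
  S → 6
  (π[e](R) ⋈[e=c] S) → 4

|E| = 4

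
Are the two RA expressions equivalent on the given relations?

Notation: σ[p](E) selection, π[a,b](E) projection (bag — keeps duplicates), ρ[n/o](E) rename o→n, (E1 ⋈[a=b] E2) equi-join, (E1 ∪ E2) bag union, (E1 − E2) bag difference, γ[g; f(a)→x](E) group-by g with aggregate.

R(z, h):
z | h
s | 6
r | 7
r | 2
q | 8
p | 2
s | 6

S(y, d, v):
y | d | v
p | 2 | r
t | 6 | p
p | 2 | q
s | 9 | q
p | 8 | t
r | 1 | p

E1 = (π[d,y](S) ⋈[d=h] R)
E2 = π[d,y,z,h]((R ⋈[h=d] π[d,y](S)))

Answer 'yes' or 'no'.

E1 row counts bottom-up:
  S → 6
  π[d,y](S) → 6
  R → 6
  (π[d,y](S) ⋈[d=h] R) → 7
E2 row counts bottom-up:
  R → 6
  S → 6
  π[d,y](S) → 6
  (R ⋈[h=d] π[d,y](S)) → 7
  π[d,y,z,h]((R ⋈[h=d] π[d,y](S))) → 7

E1 and E2 produce the same multiset:
d | y | z | h
2 | p | p | 2
2 | p | p | 2
2 | p | r | 2
2 | p | r | 2
6 | t | s | 6
6 | t | s | 6
8 | p | q | 8

yes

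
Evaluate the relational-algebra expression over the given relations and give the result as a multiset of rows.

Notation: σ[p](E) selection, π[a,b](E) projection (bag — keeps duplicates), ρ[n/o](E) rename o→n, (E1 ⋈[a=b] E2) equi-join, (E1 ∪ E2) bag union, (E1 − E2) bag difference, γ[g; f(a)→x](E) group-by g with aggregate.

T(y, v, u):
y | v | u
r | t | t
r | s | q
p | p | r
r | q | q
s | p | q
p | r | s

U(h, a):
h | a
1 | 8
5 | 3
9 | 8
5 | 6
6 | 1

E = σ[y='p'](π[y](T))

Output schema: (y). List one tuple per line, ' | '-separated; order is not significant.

Per-node cardinality:
  T → 6
  π[y](T) → 6
  σ[y='p'](π[y](T)) → 2

== RESULT ==
y
p
p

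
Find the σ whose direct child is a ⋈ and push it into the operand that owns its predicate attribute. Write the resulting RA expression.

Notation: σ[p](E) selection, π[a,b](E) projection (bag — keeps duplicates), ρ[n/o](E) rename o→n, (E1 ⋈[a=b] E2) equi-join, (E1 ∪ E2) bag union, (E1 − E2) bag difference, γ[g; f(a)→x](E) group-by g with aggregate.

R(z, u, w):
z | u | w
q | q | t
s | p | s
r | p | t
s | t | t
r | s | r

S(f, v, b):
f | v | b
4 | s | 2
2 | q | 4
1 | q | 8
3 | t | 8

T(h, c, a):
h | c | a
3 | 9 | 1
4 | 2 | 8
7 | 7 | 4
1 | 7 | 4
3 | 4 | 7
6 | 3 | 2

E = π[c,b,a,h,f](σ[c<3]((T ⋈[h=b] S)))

σ filters on c, owned by the left side.
E' = π[c,b,a,h,f]((σ[c<3](T) ⋈[h=b] S))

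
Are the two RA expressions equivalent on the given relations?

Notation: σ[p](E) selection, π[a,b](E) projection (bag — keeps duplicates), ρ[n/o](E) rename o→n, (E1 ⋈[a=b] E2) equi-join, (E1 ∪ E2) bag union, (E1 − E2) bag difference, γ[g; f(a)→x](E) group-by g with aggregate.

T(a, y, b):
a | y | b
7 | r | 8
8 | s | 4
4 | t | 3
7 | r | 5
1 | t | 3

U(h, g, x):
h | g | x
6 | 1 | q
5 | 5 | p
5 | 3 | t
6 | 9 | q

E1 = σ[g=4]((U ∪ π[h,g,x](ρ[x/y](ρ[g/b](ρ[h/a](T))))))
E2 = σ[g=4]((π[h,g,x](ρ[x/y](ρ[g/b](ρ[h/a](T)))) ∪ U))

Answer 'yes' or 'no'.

E1 subexpression sizes:
  U → 4
  T → 5
  ρ[h/a](T) → 5
  ρ[g/b](ρ[h/a](T)) → 5
  ρ[x/y](ρ[g/b](ρ[h/a](T))) → 5
  π[h,g,x](ρ[x/y](ρ[g/b](ρ[h/a](T)))) → 5
  (U ∪ π[h,g,x](ρ[x/y](ρ[g/b](ρ[h/a](T))))) → 9
  σ[g=4]((U ∪ π[h,g,x](ρ[x/y](ρ[g/b](ρ[h/a](T)))))) → 1
E2 subexpression sizes:
  T → 5
  ρ[h/a](T) → 5
  ρ[g/b](ρ[h/a](T)) → 5
  ρ[x/y](ρ[g/b](ρ[h/a](T))) → 5
  π[h,g,x](ρ[x/y](ρ[g/b](ρ[h/a](T)))) → 5
  U → 4
  (π[h,g,x](ρ[x/y](ρ[g/b](ρ[h/a](T)))) ∪ U) → 9
  σ[g=4]((π[h,g,x](ρ[x/y](ρ[g/b](ρ[h/a](T)))) ∪ U)) → 1

E1 and E2 produce the same multiset:
h | g | x
8 | 4 | s

yes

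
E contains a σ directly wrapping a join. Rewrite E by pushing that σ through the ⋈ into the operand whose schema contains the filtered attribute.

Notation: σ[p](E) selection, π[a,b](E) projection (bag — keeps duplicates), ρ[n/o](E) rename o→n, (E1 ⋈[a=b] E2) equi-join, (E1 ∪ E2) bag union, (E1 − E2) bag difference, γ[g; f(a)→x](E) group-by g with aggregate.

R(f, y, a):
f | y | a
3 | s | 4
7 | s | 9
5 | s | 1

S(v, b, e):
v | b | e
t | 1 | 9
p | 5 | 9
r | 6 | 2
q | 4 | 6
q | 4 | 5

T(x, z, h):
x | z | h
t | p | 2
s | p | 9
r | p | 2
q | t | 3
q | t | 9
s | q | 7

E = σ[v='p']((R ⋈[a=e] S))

σ filters on v, owned by the right side.
E' = (R ⋈[a=e] σ[v='p'](S))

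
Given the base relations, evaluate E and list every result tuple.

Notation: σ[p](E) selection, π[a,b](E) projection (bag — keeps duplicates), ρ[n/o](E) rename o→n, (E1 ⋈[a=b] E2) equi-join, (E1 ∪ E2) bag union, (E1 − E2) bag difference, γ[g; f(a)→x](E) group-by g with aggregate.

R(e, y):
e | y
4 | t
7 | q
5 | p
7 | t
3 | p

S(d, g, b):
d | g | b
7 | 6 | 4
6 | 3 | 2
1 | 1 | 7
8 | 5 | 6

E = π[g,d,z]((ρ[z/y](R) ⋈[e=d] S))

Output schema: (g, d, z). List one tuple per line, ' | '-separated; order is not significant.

Subexpression sizes:
  R → 5
  ρ[z/y](R) → 5
  S → 4
  (ρ[z/y](R) ⋈[e=d] S) → 2
  π[g,d,z]((ρ[z/y](R) ⋈[e=d] S)) → 2

== RESULT ==
g | d | z
6 | 7 | q
6 | 7 | t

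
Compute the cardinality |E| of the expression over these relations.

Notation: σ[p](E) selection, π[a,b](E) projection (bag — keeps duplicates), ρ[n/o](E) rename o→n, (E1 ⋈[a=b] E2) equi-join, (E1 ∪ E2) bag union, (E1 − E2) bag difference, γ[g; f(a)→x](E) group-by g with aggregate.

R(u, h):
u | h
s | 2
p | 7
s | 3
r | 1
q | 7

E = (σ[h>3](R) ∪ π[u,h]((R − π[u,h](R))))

Subexpression sizes:
  R → 5
  σ[h>3](R) → 2
  R → 5
  R → 5
  π[u,h](R) → 5
  (R − π[u,h](R)) → 0
  π[u,h]((R − π[u,h](R))) → 0
  (σ[h>3](R) ∪ π[u,h]((R − π[u,h](R)))) → 2

|E| = 2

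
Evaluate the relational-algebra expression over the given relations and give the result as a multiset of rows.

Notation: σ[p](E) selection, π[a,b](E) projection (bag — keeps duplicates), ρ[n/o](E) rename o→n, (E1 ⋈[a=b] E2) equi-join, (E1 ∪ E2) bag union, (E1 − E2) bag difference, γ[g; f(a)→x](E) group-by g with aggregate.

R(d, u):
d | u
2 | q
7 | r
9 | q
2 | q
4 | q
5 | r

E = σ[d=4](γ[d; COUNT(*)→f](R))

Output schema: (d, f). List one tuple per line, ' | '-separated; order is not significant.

Stepwise |·|:
  R → 6
  γ[d; COUNT(*)→f](R) → 5
  σ[d=4](γ[d; COUNT(*)→f](R)) → 1

== RESULT ==
d | f
4 | 1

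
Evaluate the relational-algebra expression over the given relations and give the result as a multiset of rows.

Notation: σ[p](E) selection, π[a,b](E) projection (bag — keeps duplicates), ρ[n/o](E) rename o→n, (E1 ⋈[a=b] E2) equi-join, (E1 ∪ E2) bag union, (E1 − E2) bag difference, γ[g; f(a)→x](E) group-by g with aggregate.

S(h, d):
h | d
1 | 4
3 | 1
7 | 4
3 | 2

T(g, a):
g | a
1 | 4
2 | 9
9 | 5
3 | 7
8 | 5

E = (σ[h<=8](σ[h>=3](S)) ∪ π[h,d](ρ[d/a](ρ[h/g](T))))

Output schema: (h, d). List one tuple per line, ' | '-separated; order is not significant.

Per-node cardinality:
  S → 4
  σ[h>=3](S) → 3
  σ[h<=8](σ[h>=3](S)) → 3
  T → 5
  ρ[h/g](T) → 5
  ρ[d/a](ρ[h/g](T)) → 5
  π[h,d](ρ[d/a](ρ[h/g](T))) → 5
  (σ[h<=8](σ[h>=3](S)) ∪ π[h,d](ρ[d/a](ρ[h/g](T)))) → 8

== RESULT ==
h | d
1 | 4
2 | 9
3 | 1
3 | 2
3 | 7
7 | 4
8 | 5
9 | 5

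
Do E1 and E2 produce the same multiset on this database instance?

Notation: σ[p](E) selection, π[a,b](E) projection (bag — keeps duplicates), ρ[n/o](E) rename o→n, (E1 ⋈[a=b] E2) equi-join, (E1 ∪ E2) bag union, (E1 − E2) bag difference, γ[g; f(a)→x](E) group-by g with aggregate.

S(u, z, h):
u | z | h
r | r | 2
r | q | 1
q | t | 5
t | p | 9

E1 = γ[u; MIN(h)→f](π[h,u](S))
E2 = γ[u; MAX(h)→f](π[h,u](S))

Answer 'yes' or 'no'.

E1 stepwise |·|:
  S → 4
  π[h,u](S) → 4
  γ[u; MIN(h)→f](π[h,u](S)) → 3
E2 stepwise |·|:
  S → 4
  π[h,u](S) → 4
  γ[u; MAX(h)→f](π[h,u](S)) → 3

E1 result:
u | f
q | 5
r | 1
t | 9
E2 result:
u | f
q | 5
r | 2
t | 9
Witness: ('r', 1) appears 1× in E1 but 0× in E2.

no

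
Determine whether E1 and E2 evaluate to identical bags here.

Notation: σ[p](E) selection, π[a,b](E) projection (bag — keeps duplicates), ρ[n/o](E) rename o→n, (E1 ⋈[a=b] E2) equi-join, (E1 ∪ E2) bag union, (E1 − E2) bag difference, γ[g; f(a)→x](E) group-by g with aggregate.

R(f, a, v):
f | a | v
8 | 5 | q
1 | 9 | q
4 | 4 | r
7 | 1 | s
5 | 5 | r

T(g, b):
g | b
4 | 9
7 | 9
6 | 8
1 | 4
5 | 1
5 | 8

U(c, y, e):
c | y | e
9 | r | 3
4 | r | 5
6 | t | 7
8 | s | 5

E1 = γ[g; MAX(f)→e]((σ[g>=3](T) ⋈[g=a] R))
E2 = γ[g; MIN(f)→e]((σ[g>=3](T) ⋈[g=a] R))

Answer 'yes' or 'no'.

E1 stepwise |·|:
  T → 6
  σ[g>=3](T) → 5
  R → 5
  (σ[g>=3](T) ⋈[g=a] R) → 5
  γ[g; MAX(f)→e]((σ[g>=3](T) ⋈[g=a] R)) → 2
E2 stepwise |·|:
  T → 6
  σ[g>=3](T) → 5
  R → 5
  (σ[g>=3](T) ⋈[g=a] R) → 5
  γ[g; MIN(f)→e]((σ[g>=3](T) ⋈[g=a] R)) → 2

E1 result:
g | e
4 | 4
5 | 8
E2 result:
g | e
4 | 4
5 | 5
Witness: (5, 5) appears 0× in E1 but 1× in E2.

no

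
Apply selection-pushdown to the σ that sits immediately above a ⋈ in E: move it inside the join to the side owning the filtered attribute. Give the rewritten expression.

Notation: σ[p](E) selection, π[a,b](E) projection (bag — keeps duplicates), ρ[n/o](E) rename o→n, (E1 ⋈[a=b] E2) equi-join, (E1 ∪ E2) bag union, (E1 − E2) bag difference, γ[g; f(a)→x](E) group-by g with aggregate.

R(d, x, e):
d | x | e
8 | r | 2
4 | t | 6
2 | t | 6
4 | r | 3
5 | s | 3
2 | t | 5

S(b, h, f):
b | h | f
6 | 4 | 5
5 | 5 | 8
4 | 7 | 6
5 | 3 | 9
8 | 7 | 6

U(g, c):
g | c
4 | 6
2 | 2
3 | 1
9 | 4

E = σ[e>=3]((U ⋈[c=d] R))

σ filters on e, owned by the right side.
E' = (U ⋈[c=d] σ[e>=3](R))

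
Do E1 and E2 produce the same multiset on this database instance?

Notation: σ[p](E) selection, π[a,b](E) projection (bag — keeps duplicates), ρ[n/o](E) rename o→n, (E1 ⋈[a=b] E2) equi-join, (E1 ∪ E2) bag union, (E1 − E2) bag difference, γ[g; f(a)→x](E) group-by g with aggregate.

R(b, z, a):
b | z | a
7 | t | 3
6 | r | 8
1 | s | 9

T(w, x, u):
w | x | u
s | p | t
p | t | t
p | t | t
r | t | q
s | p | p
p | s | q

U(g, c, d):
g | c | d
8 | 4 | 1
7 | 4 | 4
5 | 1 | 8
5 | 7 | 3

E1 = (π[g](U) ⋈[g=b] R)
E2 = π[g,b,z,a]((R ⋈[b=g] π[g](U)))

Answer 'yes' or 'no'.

E1 per-node cardinality:
  U → 4
  π[g](U) → 4
  R → 3
  (π[g](U) ⋈[g=b] R) → 1
E2 per-node cardinality:
  R → 3
  U → 4
  π[g](U) → 4
  (R ⋈[b=g] π[g](U)) → 1
  π[g,b,z,a]((R ⋈[b=g] π[g](U))) → 1

E1 and E2 produce the same multiset:
g | b | z | a
7 | 7 | t | 3

yes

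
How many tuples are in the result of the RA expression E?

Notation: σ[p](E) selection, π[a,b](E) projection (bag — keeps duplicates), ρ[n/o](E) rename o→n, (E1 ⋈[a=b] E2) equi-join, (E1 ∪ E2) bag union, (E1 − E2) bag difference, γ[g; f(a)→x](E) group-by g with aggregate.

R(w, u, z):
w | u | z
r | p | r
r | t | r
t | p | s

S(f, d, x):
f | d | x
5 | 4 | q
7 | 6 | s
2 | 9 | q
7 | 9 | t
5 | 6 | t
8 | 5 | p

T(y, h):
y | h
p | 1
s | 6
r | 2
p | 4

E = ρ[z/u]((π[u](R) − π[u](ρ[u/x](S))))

Row counts bottom-up:
  R → 3
  π[u](R) → 3
  S → 6
  ρ[u/x](S) → 6
  π[u](ρ[u/x](S)) → 6
  (π[u](R) − π[u](ρ[u/x](S))) → 1
  ρ[z/u]((π[u](R) − π[u](ρ[u/x](S)))) → 1

|E| = 1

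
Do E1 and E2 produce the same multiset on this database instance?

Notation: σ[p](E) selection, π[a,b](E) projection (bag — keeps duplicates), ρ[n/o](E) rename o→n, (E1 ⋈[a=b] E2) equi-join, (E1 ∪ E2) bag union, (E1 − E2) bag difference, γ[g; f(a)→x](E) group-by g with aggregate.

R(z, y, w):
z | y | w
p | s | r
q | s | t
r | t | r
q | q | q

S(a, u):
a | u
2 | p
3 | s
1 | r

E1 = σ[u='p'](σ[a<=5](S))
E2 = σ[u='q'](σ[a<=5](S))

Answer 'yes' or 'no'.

E1 per-node cardinality:
  S → 3
  σ[a<=5](S) → 3
  σ[u='p'](σ[a<=5](S)) → 1
E2 per-node cardinality:
  S → 3
  σ[a<=5](S) → 3
  σ[u='q'](σ[a<=5](S)) → 0

E1 result:
a | u
2 | p
E2 result:
a | u
(0 rows)
Witness: (2, 'p') appears 1× in E1 but 0× in E2.

no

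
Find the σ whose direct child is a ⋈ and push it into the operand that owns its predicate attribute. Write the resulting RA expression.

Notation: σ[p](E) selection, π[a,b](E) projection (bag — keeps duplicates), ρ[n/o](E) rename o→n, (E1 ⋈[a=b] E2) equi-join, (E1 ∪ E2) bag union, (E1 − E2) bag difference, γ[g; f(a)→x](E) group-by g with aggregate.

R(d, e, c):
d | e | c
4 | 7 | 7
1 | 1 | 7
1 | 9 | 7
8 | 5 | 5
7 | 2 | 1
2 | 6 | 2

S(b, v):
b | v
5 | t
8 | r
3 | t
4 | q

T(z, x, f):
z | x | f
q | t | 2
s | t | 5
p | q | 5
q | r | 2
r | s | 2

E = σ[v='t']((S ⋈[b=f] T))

σ filters on v, owned by the left side.
E' = (σ[v='t'](S) ⋈[b=f] T)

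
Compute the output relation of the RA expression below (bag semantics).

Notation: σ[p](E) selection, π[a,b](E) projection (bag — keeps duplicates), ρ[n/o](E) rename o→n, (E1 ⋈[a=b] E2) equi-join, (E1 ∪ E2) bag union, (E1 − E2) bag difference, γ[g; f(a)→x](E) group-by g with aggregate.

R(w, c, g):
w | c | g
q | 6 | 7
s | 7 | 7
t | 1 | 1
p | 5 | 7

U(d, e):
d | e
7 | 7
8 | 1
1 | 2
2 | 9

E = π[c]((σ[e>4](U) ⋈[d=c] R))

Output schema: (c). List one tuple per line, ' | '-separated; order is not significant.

Per-node cardinality:
  U → 4
  σ[e>4](U) → 2
  R → 4
  (σ[e>4](U) ⋈[d=c] R) → 1
  π[c]((σ[e>4](U) ⋈[d=c] R)) → 1

== RESULT ==
c
7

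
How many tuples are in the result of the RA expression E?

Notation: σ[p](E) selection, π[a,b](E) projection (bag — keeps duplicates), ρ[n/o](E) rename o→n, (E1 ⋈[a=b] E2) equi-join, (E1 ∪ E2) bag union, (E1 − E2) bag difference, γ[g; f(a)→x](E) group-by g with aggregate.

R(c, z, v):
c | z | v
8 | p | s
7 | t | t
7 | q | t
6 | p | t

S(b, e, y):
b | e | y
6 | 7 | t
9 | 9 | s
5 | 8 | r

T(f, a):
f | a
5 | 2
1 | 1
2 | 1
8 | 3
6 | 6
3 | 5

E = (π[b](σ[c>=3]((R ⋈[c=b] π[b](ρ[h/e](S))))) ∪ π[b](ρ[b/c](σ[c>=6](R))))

Subexpression sizes:
  R → 4
  S → 3
  ρ[h/e](S) → 3
  π[b](ρ[h/e](S)) → 3
  (R ⋈[c=b] π[b](ρ[h/e](S))) → 1
  σ[c>=3]((R ⋈[c=b] π[b](ρ[h/e](S)))) → 1
  π[b](σ[c>=3]((R ⋈[c=b] π[b](ρ[h/e](S))))) → 1
  R → 4
  σ[c>=6](R) → 4
  ρ[b/c](σ[c>=6](R)) → 4
  π[b](ρ[b/c](σ[c>=6](R))) → 4
  (π[b](σ[c>=3]((R ⋈[c=b] π[b](ρ[h/e](S))))) ∪ π[b](ρ[b/c](σ[c>=6](R)))) → 5

|E| = 5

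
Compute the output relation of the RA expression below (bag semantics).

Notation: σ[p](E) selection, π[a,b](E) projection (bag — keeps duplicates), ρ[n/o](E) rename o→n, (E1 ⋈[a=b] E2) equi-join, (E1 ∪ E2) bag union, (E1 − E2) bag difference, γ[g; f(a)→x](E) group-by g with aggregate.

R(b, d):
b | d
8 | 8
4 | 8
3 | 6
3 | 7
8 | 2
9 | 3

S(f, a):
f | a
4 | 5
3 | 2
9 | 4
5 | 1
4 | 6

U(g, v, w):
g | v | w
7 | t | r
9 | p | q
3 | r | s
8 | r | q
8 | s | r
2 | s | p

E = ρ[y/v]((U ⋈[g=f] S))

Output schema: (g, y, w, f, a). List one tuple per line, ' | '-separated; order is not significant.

Subexpression sizes:
  U → 6
  S → 5
  (U ⋈[g=f] S) → 2
  ρ[y/v]((U ⋈[g=f] S)) → 2

== RESULT ==
g | y | w | f | a
3 | r | s | 3 | 2
9 | p | q | 9 | 4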